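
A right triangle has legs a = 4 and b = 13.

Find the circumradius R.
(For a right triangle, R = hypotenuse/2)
Hypotenuse c = √(4² + 13²) = √185 = 13.6015
R = c/2 = 6.801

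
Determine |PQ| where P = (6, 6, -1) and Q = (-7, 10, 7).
d = √[(-13)² + (4)² + (8)²] = √249 = 15.78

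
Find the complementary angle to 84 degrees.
Complementary angles sum to 90 degrees.
Other angle = 90 - 84
Other angle = 6 degrees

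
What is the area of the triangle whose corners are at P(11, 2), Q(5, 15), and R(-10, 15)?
Using the coordinate formula: Area = (1/2)|x₁(y₂-y₃) + x₂(y₃-y₁) + x₃(y₁-y₂)|
Area = (1/2)|11(15-15) + 5(15-2) + (-10)(2-15)|
Area = (1/2)|11*0 + 5*13 + (-10)*(-13)|
Area = (1/2)|0 + 65 + 130|
Area = (1/2)*195 = 97.50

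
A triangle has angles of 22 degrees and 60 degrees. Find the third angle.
Sum of angles in a triangle = 180 degrees
Third angle = 180 - 22 - 60
Third angle = 98 degrees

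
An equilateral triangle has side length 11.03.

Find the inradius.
For an equilateral triangle, r = s/(2√3) where s is the side.
r = 11.03/(2√3) = 11.03/3.464102 = 3.184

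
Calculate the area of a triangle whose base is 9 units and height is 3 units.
Area = (1/2) * base * height
Area = (1/2) * 9 * 3
Area = 13.50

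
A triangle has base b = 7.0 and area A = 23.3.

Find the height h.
A = ½bh  →  h = 2A/b
h = 2·23.3/7.0 = 6.657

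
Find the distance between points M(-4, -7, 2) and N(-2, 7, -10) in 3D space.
d = √[(2)² + (14)² + (-12)²] = √344 = 18.55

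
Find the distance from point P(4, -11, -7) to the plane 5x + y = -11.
d = |5(4) + 1(-11) + 0(-7) - (-11)| / √(5² + 1² + 0²) = 20/√26 = 3.922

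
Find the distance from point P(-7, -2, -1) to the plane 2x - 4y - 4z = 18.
d = |2(-7) + (-4)(-2) + (-4)(-1) - (18)| / √(2² + (-4)² + (-4)²) = 20/√36 = 3.333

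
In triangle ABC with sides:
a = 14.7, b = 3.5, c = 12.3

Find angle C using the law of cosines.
cos(C) = (a² + b² - c²)/(2ab)
cos(C) = (14.7² + 3.5² - 12.3²)/(2·14.7·3.5) = 77.05/102.9 = 0.748785
C = arccos(0.748785) = 41.51°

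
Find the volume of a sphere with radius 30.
Volume = (4/3) * pi * r³
Volume = (4/3) * pi * 30³
Volume = (4/3) * pi * 27000
Volume = 113097.34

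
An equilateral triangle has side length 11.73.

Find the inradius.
For an equilateral triangle, r = s/(2√3) where s is the side.
r = 11.73/(2√3) = 11.73/3.464102 = 3.386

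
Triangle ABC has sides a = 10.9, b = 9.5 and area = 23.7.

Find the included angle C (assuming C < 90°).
Area = ½ab·sin(C)  →  sin(C) = 2·Area/(ab)
sin(C) = 2·23.7/(10.9·9.5) = 0.457750
C = arcsin(0.457750) = 27.24°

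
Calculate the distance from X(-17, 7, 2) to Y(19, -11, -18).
d = √[(36)² + (-18)² + (-20)²] = √2020 = 44.94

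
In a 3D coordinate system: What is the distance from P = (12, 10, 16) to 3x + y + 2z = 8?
d = |3(12) + 1(10) + 2(16) - (8)| / √(3² + 1² + 2²) = 70/√14 = 18.71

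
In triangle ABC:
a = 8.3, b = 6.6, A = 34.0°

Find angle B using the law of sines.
sin(B)/b = sin(A)/a
sin(B) = b·sin(A)/a = 6.6·sin(34.0°)/8.3 = 0.444659
B = arcsin(0.444659) = 26.4°  (b ≤ a, so B ≤ A and the acute solution is unique)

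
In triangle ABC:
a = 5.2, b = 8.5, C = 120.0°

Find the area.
Using A = ½ab·sin(C):
A = ½·5.2·8.5·sin(120.0°) = ½·44.2·0.866025 = 19.14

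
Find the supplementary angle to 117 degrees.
Supplementary angles sum to 180 degrees.
Other angle = 180 - 117
Other angle = 63 degrees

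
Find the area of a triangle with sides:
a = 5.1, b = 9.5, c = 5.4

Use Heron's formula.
s = (a+b+c)/2 = (5.1+9.5+5.4)/2 = 10
A = √(s(s-a)(s-b)(s-c)) = √(10·4.9·0.5·4.6)
A = √112.7 = 10.62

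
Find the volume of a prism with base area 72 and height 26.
Volume = base area * height
Volume = 72 * 26
Volume = 1872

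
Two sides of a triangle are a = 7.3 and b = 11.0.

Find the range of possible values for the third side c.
By the triangle inequality: |a - b| < c < a + b
|7.3 - 11.0| < c < 7.3 + 11.0
3.7 < c < 18.3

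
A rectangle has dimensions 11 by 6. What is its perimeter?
Perimeter = 2 * (length + width)
Perimeter = 2 * (11 + 6)
Perimeter = 2 * 17
Perimeter = 34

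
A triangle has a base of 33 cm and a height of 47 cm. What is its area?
Area = (1/2) * base * height
Area = (1/2) * 33 * 47
Area = 775.50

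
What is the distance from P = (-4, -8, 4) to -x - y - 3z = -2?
d = |(-1)(-4) + (-1)(-8) + (-3)(4) - (-2)| / √((-1)² + (-1)² + (-3)²) = 2/√11 = 0.603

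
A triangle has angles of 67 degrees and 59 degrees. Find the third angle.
Sum of angles in a triangle = 180 degrees
Third angle = 180 - 67 - 59
Third angle = 54 degrees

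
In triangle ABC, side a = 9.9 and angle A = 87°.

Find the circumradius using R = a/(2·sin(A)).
R = a/(2·sin(A)) = 9.9/(2·sin(87°))
R = 9.9/(2·0.998630) = 9.9/1.997259 = 4.957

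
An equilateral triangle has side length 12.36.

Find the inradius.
For an equilateral triangle, r = s/(2√3) where s is the side.
r = 12.36/(2√3) = 12.36/3.464102 = 3.568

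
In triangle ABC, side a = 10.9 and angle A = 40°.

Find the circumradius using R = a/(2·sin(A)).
R = a/(2·sin(A)) = 10.9/(2·sin(40°))
R = 10.9/(2·0.642788) = 10.9/1.285575 = 8.479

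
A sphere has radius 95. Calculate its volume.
Volume = (4/3) * pi * r³
Volume = (4/3) * pi * 95³
Volume = (4/3) * pi * 857375
Volume = 3591364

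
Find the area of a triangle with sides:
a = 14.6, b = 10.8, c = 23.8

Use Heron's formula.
s = (a+b+c)/2 = (14.6+10.8+23.8)/2 = 24.6
A = √(s(s-a)(s-b)(s-c)) = √(24.6·10·13.8·0.8)
A = √2715.84 = 52.11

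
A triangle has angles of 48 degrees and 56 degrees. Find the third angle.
Sum of angles in a triangle = 180 degrees
Third angle = 180 - 48 - 56
Third angle = 76 degrees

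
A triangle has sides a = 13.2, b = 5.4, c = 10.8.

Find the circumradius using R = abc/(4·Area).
s = (a+b+c)/2 = 14.7
Area = √(s(s-a)(s-b)(s-c)) = √(14.7·1.5·9.3·3.9) = 28.2799
R = abc/(4·Area) = (13.2·5.4·10.8)/(4·28.2799) = 769.824/113.1196 = 6.805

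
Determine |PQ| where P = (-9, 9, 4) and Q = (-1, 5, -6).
d = √[(8)² + (-4)² + (-10)²] = √180 = 13.42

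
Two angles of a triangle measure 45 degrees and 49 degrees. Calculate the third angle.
Sum of angles in a triangle = 180 degrees
Third angle = 180 - 45 - 49
Third angle = 86 degrees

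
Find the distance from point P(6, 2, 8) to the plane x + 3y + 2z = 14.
d = |1(6) + 3(2) + 2(8) - (14)| / √(1² + 3² + 2²) = 14/√14 = 3.742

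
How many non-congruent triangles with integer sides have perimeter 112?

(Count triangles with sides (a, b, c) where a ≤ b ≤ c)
With a ≤ b ≤ c and a + b + c = 112, the triangle inequality a + b > c gives c < 112/2, so c ≤ 55.
Iterate a from 1 to ⌊p/3⌋ = 37; for each a, b ranges from a to ⌊(p−a)/2⌋ with c = p − a − b, keeping only c ≥ b.
Triples: (2, 55, 55), (3, 54, 55), (4, 53, 55), …
Count = 261 triangles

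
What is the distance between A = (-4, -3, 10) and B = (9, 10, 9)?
d = √[(13)² + (13)² + (-1)²] = √339 = 18.41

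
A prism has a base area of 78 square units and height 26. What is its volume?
Volume = base area * height
Volume = 78 * 26
Volume = 2028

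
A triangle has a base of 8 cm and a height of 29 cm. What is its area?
Area = (1/2) * base * height
Area = (1/2) * 8 * 29
Area = 116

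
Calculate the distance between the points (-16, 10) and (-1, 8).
Using the distance formula: d = sqrt((x₂-x₁)² + (y₂-y₁)²)
dx = (-1) - (-16) = 15
dy = 8 - 10 = -2
d = sqrt(15² + (-2)²) = sqrt(225 + 4) = sqrt(229) = 15.13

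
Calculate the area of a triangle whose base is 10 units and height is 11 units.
Area = (1/2) * base * height
Area = (1/2) * 10 * 11
Area = 55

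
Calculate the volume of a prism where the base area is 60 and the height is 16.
Volume = base area * height
Volume = 60 * 16
Volume = 960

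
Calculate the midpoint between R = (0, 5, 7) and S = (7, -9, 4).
Midpoint = ((0+7)/2, (5-9)/2, (7+4)/2) = (3.5, -2, 5.5)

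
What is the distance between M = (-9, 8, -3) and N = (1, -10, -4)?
d = √[(10)² + (-18)² + (-1)²] = √425 = 20.62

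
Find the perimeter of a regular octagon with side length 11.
Perimeter = number of sides * side length
Perimeter = 8 * 11
Perimeter = 88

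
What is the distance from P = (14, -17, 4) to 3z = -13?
d = |0(14) + 0(-17) + 3(4) - (-13)| / √(0² + 0² + 3²) = 25/√9 = 8.333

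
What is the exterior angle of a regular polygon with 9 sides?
Exterior angle of a regular n-gon = 360/n
Exterior angle = 360/9
Exterior angle = 40 degrees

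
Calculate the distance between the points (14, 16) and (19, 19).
Using the distance formula: d = sqrt((x₂-x₁)² + (y₂-y₁)²)
dx = 19 - 14 = 5
dy = 19 - 16 = 3
d = sqrt(5² + 3²) = sqrt(25 + 9) = sqrt(34) = 5.83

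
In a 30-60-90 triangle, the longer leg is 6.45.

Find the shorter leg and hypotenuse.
In a 30-60-90 triangle, sides are in ratio 1 : √3 : 2.
Long leg = short leg·√3  →  short leg = 6.45/√3 = 3.724
Hypotenuse = 2·(short leg) = 2·6.45/√3 = 7.448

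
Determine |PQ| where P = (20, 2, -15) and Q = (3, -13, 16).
d = √[(-17)² + (-15)² + (31)²] = √1475 = 38.41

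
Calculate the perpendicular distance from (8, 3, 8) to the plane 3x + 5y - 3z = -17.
d = |3(8) + 5(3) + (-3)(8) - (-17)| / √(3² + 5² + (-3)²) = 32/√43 = 4.88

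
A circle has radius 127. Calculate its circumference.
Circumference = 2 * pi * r
Circumference = 2 * pi * 127
Circumference = 797.96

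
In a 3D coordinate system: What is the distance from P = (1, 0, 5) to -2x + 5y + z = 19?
d = |(-2)(1) + 5(0) + 1(5) - (19)| / √((-2)² + 5² + 1²) = 16/√30 = 2.921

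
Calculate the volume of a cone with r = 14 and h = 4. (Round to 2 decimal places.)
Volume = (1/3) * pi * r² * h
Volume = (1/3) * pi * 14² * 4
Volume = (1/3) * pi * 196 * 4
Volume = (1/3) * pi * 784
Volume = 821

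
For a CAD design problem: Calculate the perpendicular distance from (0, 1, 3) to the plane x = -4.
d = |1(0) + 0(1) + 0(3) - (-4)| / √(1² + 0² + 0²) = 4/√1 = 4.0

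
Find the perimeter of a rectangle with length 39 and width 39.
Perimeter = 2 * (length + width)
Perimeter = 2 * (39 + 39)
Perimeter = 2 * 78
Perimeter = 156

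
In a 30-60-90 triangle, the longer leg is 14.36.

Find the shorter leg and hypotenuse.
In a 30-60-90 triangle, sides are in ratio 1 : √3 : 2.
Long leg = short leg·√3  →  short leg = 14.36/√3 = 8.291
Hypotenuse = 2·(short leg) = 2·14.36/√3 = 16.58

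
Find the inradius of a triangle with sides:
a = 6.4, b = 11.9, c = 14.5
s = (a+b+c)/2 = (6.4+11.9+14.5)/2 = 16.4
Area = √(s(s-a)(s-b)(s-c)) = √(16.4·10·4.5·1.9) = 37.446
r = Area/s = 37.446/16.4 = 2.283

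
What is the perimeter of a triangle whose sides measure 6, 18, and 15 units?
Perimeter = sum of all sides
Perimeter = 6 + 18 + 15
Perimeter = 39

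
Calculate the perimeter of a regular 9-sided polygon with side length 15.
Perimeter = number of sides * side length
Perimeter = 9 * 15
Perimeter = 135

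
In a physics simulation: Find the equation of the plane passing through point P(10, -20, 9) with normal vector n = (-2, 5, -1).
d = n·P = (-2)(10) + (5)(-20) + (-1)(9) = -129
Plane: -2x + 5y - z = -129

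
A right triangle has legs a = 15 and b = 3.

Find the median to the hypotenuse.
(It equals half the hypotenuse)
Hypotenuse c = √(15² + 3²) = √234 = 15.2971
Median to hypotenuse = c/2 = 7.649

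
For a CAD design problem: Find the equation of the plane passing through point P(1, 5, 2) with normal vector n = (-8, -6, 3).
d = n·P = (-8)(1) + (-6)(5) + (3)(2) = -32
Plane: -8x - 6y + 3z = -32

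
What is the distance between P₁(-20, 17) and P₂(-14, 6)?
Using the distance formula: d = sqrt((x₂-x₁)² + (y₂-y₁)²)
dx = (-14) - (-20) = 6
dy = 6 - 17 = -11
d = sqrt(6² + (-11)²) = sqrt(36 + 121) = sqrt(157) = 12.53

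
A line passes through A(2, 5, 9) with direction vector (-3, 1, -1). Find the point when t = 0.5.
P(0.5) = (2 + (-3)(0.5), 5 + 1(0.5), 9 + (-1)(0.5)) = (0.5, 5.5, 8.5)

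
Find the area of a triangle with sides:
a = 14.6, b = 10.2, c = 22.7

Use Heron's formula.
s = (a+b+c)/2 = (14.6+10.2+22.7)/2 = 23.75
A = √(s(s-a)(s-b)(s-c)) = √(23.75·9.15·13.55·1.05)
A = √3091.81 = 55.6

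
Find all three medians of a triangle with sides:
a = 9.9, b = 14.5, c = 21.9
Using m_x = ½√(2y² + 2z² - x²):
m_a = ½√(2·14.5² + 2·21.9² - 9.9²) = ½√1281.71 = 17.9
m_b = ½√(2·9.9² + 2·21.9² - 14.5²) = ½√944.99 = 15.37
m_c = ½√(2·9.9² + 2·14.5² - 21.9²) = ½√136.91 = 5.85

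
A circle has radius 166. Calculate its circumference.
Circumference = 2 * pi * r
Circumference = 2 * pi * 166
Circumference = 1043.01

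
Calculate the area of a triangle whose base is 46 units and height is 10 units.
Area = (1/2) * base * height
Area = (1/2) * 46 * 10
Area = 230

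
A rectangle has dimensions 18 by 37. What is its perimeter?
Perimeter = 2 * (length + width)
Perimeter = 2 * (18 + 37)
Perimeter = 2 * 55
Perimeter = 110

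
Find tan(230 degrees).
tan(230 degrees) = 1.1918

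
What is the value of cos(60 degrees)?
cos(60 degrees) = 1/2
Decimal approximation: 0.5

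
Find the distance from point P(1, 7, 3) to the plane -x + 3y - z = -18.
d = |(-1)(1) + 3(7) + (-1)(3) - (-18)| / √((-1)² + 3² + (-1)²) = 35/√11 = 10.55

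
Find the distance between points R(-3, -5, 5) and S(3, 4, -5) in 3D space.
d = √[(6)² + (9)² + (-10)²] = √217 = 14.73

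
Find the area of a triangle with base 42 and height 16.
Area = (1/2) * base * height
Area = (1/2) * 42 * 16
Area = 336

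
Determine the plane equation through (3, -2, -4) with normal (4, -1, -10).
d = n·P = (4)(3) + (-1)(-2) + (-10)(-4) = 54
Plane: 4x - y - 10z = 54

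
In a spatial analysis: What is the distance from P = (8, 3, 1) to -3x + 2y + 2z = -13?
d = |(-3)(8) + 2(3) + 2(1) - (-13)| / √((-3)² + 2² + 2²) = 3/√17 = 0.7276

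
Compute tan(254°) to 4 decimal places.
tan(254 degrees) = 3.4874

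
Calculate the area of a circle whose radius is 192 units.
Area = pi * r²
Area = pi * 192²
Area = pi * 36864
Area = 115811.67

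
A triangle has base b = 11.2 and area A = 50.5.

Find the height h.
A = ½bh  →  h = 2A/b
h = 2·50.5/11.2 = 9.018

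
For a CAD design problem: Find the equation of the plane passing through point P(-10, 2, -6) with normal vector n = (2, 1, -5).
d = n·P = (2)(-10) + (1)(2) + (-5)(-6) = 12
Plane: 2x + y - 5z = 12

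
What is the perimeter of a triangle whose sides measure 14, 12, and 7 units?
Perimeter = sum of all sides
Perimeter = 14 + 12 + 7
Perimeter = 33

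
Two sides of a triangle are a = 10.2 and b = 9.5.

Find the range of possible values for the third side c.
By the triangle inequality: |a - b| < c < a + b
|10.2 - 9.5| < c < 10.2 + 9.5
0.7 < c < 19.7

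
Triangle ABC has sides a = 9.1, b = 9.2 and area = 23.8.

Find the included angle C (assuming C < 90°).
Area = ½ab·sin(C)  →  sin(C) = 2·Area/(ab)
sin(C) = 2·23.8/(9.1·9.2) = 0.568562
C = arcsin(0.568562) = 34.65°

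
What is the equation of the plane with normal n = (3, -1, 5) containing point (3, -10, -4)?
d = n·P = (3)(3) + (-1)(-10) + (5)(-4) = -1
Plane: 3x - y + 5z = -1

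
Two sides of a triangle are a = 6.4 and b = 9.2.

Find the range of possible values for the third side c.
By the triangle inequality: |a - b| < c < a + b
|6.4 - 9.2| < c < 6.4 + 9.2
2.8 < c < 15.6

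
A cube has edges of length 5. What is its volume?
Volume = s³
Volume = 5³
Volume = 125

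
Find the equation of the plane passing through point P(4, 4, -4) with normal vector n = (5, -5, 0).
d = n·P = (5)(4) + (-5)(4) + (0)(-4) = 0
Plane: 5x - 5y = 0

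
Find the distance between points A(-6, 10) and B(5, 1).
Using the distance formula: d = sqrt((x₂-x₁)² + (y₂-y₁)²)
dx = 5 - (-6) = 11
dy = 1 - 10 = -9
d = sqrt(11² + (-9)²) = sqrt(121 + 81) = sqrt(202) = 14.21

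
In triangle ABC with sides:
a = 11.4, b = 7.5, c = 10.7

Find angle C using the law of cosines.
cos(C) = (a² + b² - c²)/(2ab)
cos(C) = (11.4² + 7.5² - 10.7²)/(2·11.4·7.5) = 71.72/171 = 0.419415
C = arccos(0.419415) = 65.2°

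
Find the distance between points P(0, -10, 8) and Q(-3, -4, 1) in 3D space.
d = √[(-3)² + (6)² + (-7)²] = √94 = 9.695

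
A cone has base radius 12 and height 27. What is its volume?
Volume = (1/3) * pi * r² * h
Volume = (1/3) * pi * 12² * 27
Volume = (1/3) * pi * 144 * 27
Volume = (1/3) * pi * 3888
Volume = 4071.50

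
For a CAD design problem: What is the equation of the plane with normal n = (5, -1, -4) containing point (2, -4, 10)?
d = n·P = (5)(2) + (-1)(-4) + (-4)(10) = -26
Plane: 5x - y - 4z = -26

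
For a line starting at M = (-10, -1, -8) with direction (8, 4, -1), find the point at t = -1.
P(-1) = (-10 + 8(-1), -1 + 4(-1), -8 + (-1)(-1)) = (-18, -5, -7)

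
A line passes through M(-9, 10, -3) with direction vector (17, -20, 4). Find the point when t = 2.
P(2) = (-9 + 17(2), 10 + (-20)(2), -3 + 4(2)) = (25, -30, 5)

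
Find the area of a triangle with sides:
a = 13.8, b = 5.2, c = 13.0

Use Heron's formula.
s = (a+b+c)/2 = (13.8+5.2+13.0)/2 = 16
A = √(s(s-a)(s-b)(s-c)) = √(16·2.2·10.8·3)
A = √1140.48 = 33.77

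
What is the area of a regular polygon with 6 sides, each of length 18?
For a regular 6-gon with side length s = 18:
Apothem a = s / (2*tan(pi/6)) = 18 / (2*tan(pi/6)) ≈ 15.5885
Perimeter P = 6 * 18 = 108
Area = (1/2) * P * a = (1/2) * 108 * 15.5885 = 841.78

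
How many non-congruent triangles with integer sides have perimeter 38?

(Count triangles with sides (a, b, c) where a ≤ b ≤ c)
With a ≤ b ≤ c and a + b + c = 38, the triangle inequality a + b > c gives c < 38/2, so c ≤ 18.
Iterate a from 1 to ⌊p/3⌋ = 12; for each a, b ranges from a to ⌊(p−a)/2⌋ with c = p − a − b, keeping only c ≥ b.
Triples: (2, 18, 18), (3, 17, 18), (4, 16, 18), …
Count = 30 triangles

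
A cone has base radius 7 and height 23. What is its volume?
Volume = (1/3) * pi * r² * h
Volume = (1/3) * pi * 7² * 23
Volume = (1/3) * pi * 49 * 23
Volume = (1/3) * pi * 1127
Volume = 1180.19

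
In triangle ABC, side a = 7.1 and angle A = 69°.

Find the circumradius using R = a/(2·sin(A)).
R = a/(2·sin(A)) = 7.1/(2·sin(69°))
R = 7.1/(2·0.933580) = 7.1/1.867161 = 3.803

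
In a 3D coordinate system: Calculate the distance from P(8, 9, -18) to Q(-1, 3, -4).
d = √[(-9)² + (-6)² + (14)²] = √313 = 17.69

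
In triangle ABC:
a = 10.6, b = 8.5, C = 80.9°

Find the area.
Using A = ½ab·sin(C):
A = ½·10.6·8.5·sin(80.9°) = ½·90.1·0.987414 = 44.48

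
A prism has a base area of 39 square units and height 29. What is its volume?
Volume = base area * height
Volume = 39 * 29
Volume = 1131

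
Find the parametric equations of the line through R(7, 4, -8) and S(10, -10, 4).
Direction vector d = S - R = (3, -14, 12)
x = 7 + 3t, y = 4 - 14t, z = -8 + 12t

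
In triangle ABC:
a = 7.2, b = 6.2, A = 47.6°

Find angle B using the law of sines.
sin(B)/b = sin(A)/a
sin(B) = b·sin(A)/a = 6.2·sin(47.6°)/7.2 = 0.635892
B = arcsin(0.635892) = 39.49°  (b ≤ a, so B ≤ A and the acute solution is unique)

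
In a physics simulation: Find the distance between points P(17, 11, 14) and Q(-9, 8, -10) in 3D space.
d = √[(-26)² + (-3)² + (-24)²] = √1261 = 35.51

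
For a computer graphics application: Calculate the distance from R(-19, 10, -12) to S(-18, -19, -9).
d = √[(1)² + (-29)² + (3)²] = √851 = 29.17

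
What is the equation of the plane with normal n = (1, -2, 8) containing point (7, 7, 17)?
d = n·P = (1)(7) + (-2)(7) + (8)(17) = 129
Plane: x - 2y + 8z = 129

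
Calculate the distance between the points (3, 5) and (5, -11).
Using the distance formula: d = sqrt((x₂-x₁)² + (y₂-y₁)²)
dx = 5 - 3 = 2
dy = (-11) - 5 = -16
d = sqrt(2² + (-16)²) = sqrt(4 + 256) = sqrt(260) = 16.12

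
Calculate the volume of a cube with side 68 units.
Volume = s³
Volume = 68³
Volume = 314432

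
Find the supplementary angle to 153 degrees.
Supplementary angles sum to 180 degrees.
Other angle = 180 - 153
Other angle = 27 degrees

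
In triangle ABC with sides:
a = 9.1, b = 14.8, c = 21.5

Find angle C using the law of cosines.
cos(C) = (a² + b² - c²)/(2ab)
cos(C) = (9.1² + 14.8² - 21.5²)/(2·9.1·14.8) = -160.4/269.36 = -0.595486
C = arccos(-0.595486) = 126.5°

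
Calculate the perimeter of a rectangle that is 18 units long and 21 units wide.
Perimeter = 2 * (length + width)
Perimeter = 2 * (18 + 21)
Perimeter = 2 * 39
Perimeter = 78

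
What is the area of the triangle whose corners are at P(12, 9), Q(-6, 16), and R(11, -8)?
Using the coordinate formula: Area = (1/2)|x₁(y₂-y₃) + x₂(y₃-y₁) + x₃(y₁-y₂)|
Area = (1/2)|12(16-(-8)) + (-6)((-8)-9) + 11(9-16)|
Area = (1/2)|12*24 + (-6)*(-17) + 11*(-7)|
Area = (1/2)|288 + 102 + (-77)|
Area = (1/2)*313 = 156.50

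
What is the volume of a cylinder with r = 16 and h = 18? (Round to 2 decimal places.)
Volume = pi * r² * h
Volume = pi * 16² * 18
Volume = pi * 256 * 18
Volume = pi * 4608
Volume = 14476.46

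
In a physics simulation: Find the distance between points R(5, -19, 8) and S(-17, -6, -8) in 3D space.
d = √[(-22)² + (13)² + (-16)²] = √909 = 30.15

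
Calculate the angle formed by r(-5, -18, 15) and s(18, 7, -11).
r·s = -381, |r|² = 574, |s|² = 494
cos θ = -381/√283556 ≈ -0.7155
θ ≈ 135.7°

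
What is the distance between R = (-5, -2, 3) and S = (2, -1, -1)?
d = √[(7)² + (1)² + (-4)²] = √66 = 8.124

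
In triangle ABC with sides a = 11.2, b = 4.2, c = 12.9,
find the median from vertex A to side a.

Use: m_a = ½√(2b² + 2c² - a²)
m_a = ½√(2·4.2² + 2·12.9² - 11.2²)
m_a = ½√(35.28 + 332.82 - 125.44) = ½√242.66 = 7.789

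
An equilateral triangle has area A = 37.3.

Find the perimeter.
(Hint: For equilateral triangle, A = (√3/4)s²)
A = (√3/4)s²  →  s² = 4A/√3 = 4·37.3/√3 = 86.1407
s = 9.2812
Perimeter = 3s = 27.84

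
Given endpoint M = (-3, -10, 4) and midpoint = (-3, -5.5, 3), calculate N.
N = (2×(-3) - (-3), 2×(-5.5) - (-10), 2×3 - 4) = (-3, -1, 2)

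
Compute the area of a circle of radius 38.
Area = pi * r²
Area = pi * 38²
Area = pi * 1444
Area = 4536.46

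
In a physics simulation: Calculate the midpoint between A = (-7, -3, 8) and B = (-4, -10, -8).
Midpoint = ((-7-4)/2, (-3-10)/2, (8-8)/2) = (-5.5, -6.5, 0)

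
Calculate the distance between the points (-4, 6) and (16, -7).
Using the distance formula: d = sqrt((x₂-x₁)² + (y₂-y₁)²)
dx = 16 - (-4) = 20
dy = (-7) - 6 = -13
d = sqrt(20² + (-13)²) = sqrt(400 + 169) = sqrt(569) = 23.85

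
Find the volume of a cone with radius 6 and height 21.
Volume = (1/3) * pi * r² * h
Volume = (1/3) * pi * 6² * 21
Volume = (1/3) * pi * 36 * 21
Volume = (1/3) * pi * 756
Volume = 791.68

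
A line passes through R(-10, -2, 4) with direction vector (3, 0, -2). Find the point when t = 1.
P(1) = (-10 + 3(1), -2 + 0(1), 4 + (-2)(1)) = (-7, -2, 2)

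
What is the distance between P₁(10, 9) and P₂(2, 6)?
Using the distance formula: d = sqrt((x₂-x₁)² + (y₂-y₁)²)
dx = 2 - 10 = -8
dy = 6 - 9 = -3
d = sqrt((-8)² + (-3)²) = sqrt(64 + 9) = sqrt(73) = 8.54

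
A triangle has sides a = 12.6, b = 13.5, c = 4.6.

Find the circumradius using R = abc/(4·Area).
s = (a+b+c)/2 = 15.35
Area = √(s(s-a)(s-b)(s-c)) = √(15.35·2.75·1.85·10.75) = 28.9741
R = abc/(4·Area) = (12.6·13.5·4.6)/(4·28.9741) = 782.46/115.8964 = 6.751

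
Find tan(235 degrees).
tan(235 degrees) = 1.4281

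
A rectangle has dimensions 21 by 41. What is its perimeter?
Perimeter = 2 * (length + width)
Perimeter = 2 * (21 + 41)
Perimeter = 2 * 62
Perimeter = 124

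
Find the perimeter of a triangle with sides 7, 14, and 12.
Perimeter = sum of all sides
Perimeter = 7 + 14 + 12
Perimeter = 33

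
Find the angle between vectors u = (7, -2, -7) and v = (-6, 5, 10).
u·v = -122, |u|² = 102, |v|² = 161
cos θ = -122/√16422 ≈ -0.952
θ ≈ 162.2°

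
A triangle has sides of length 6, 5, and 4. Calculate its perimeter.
Perimeter = sum of all sides
Perimeter = 6 + 5 + 4
Perimeter = 15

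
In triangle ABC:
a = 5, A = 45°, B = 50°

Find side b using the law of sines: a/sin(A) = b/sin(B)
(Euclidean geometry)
b = a·sin(B)/sin(A) = 5·sin(50°)/sin(45°)
b = 5·0.766044/0.707107 = 5.417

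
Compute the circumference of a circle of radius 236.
Circumference = 2 * pi * r
Circumference = 2 * pi * 236
Circumference = 1482.83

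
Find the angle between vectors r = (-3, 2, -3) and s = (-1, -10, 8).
r·s = -41, |r|² = 22, |s|² = 165
cos θ = -41/√3630 ≈ -0.6805
θ ≈ 132.9°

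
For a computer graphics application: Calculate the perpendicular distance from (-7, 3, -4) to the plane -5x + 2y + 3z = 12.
d = |(-5)(-7) + 2(3) + 3(-4) - (12)| / √((-5)² + 2² + 3²) = 17/√38 = 2.758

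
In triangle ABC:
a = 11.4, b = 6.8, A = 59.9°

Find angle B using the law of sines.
sin(B)/b = sin(A)/a
sin(B) = b·sin(A)/a = 6.8·sin(59.9°)/11.4 = 0.516055
B = arcsin(0.516055) = 31.07°  (b ≤ a, so B ≤ A and the acute solution is unique)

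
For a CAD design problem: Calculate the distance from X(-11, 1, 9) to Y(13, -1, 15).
d = √[(24)² + (-2)² + (6)²] = √616 = 24.82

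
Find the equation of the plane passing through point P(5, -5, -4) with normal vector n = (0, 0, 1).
d = n·P = (0)(5) + (0)(-5) + (1)(-4) = -4
Plane: z = -4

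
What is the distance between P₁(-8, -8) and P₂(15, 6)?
Using the distance formula: d = sqrt((x₂-x₁)² + (y₂-y₁)²)
dx = 15 - (-8) = 23
dy = 6 - (-8) = 14
d = sqrt(23² + 14²) = sqrt(529 + 196) = sqrt(725) = 26.93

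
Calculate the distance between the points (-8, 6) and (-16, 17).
Using the distance formula: d = sqrt((x₂-x₁)² + (y₂-y₁)²)
dx = (-16) - (-8) = -8
dy = 17 - 6 = 11
d = sqrt((-8)² + 11²) = sqrt(64 + 121) = sqrt(185) = 13.60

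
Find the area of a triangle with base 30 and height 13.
Area = (1/2) * base * height
Area = (1/2) * 30 * 13
Area = 195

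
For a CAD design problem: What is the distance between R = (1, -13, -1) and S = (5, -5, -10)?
d = √[(4)² + (8)² + (-9)²] = √161 = 12.69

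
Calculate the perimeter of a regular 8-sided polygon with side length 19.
Perimeter = number of sides * side length
Perimeter = 8 * 19
Perimeter = 152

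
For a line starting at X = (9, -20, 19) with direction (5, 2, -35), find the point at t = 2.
P(2) = (9 + 5(2), -20 + 2(2), 19 + (-35)(2)) = (19, -16, -51)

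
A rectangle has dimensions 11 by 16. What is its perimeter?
Perimeter = 2 * (length + width)
Perimeter = 2 * (11 + 16)
Perimeter = 2 * 27
Perimeter = 54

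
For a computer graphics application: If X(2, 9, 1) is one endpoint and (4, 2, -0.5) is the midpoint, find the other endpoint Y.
Y = (2×4 - 2, 2×2 - 9, 2×(-0.5) - 1) = (6, -5, -2)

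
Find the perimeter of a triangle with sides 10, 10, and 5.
Perimeter = sum of all sides
Perimeter = 10 + 10 + 5
Perimeter = 25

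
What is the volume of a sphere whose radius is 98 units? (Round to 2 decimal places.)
Volume = (4/3) * pi * r³
Volume = (4/3) * pi * 98³
Volume = (4/3) * pi * 941192
Volume = 3942455.83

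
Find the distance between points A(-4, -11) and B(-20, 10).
Using the distance formula: d = sqrt((x₂-x₁)² + (y₂-y₁)²)
dx = (-20) - (-4) = -16
dy = 10 - (-11) = 21
d = sqrt((-16)² + 21²) = sqrt(256 + 441) = sqrt(697) = 26.40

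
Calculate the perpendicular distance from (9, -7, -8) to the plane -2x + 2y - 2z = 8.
d = |(-2)(9) + 2(-7) + (-2)(-8) - (8)| / √((-2)² + 2² + (-2)²) = 24/√12 = 6.928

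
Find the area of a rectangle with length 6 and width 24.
Area = length * width
Area = 6 * 24
Area = 144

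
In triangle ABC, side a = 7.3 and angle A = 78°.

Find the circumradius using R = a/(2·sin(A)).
R = a/(2·sin(A)) = 7.3/(2·sin(78°))
R = 7.3/(2·0.978148) = 7.3/1.956295 = 3.732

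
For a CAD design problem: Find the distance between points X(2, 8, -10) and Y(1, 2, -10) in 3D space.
d = √[(-1)² + (-6)² + (0)²] = √37 = 6.083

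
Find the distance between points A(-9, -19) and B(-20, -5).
Using the distance formula: d = sqrt((x₂-x₁)² + (y₂-y₁)²)
dx = (-20) - (-9) = -11
dy = (-5) - (-19) = 14
d = sqrt((-11)² + 14²) = sqrt(121 + 196) = sqrt(317) = 17.80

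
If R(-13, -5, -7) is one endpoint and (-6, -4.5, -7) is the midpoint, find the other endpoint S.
S = (2×(-6) - (-13), 2×(-4.5) - (-5), 2×(-7) - (-7)) = (1, -4, -7)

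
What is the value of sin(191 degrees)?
sin(191 degrees) = -0.1908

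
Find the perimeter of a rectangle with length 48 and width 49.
Perimeter = 2 * (length + width)
Perimeter = 2 * (48 + 49)
Perimeter = 2 * 97
Perimeter = 194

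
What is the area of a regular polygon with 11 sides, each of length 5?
For a regular 11-gon with side length s = 5:
Apothem a = s / (2*tan(pi/11)) = 5 / (2*tan(pi/11)) ≈ 8.5142
Perimeter P = 11 * 5 = 55
Area = (1/2) * P * a = (1/2) * 55 * 8.5142 = 234.14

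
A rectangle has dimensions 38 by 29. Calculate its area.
Area = length * width
Area = 38 * 29
Area = 1102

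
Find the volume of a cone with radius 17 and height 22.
Volume = (1/3) * pi * r² * h
Volume = (1/3) * pi * 17² * 22
Volume = (1/3) * pi * 289 * 22
Volume = (1/3) * pi * 6358
Volume = 6658.08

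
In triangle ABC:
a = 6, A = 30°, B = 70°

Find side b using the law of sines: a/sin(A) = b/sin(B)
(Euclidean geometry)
b = a·sin(B)/sin(A) = 6·sin(70°)/sin(30°)
b = 6·0.939693/0.500000 = 11.28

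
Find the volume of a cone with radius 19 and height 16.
Volume = (1/3) * pi * r² * h
Volume = (1/3) * pi * 19² * 16
Volume = (1/3) * pi * 361 * 16
Volume = (1/3) * pi * 5776
Volume = 6048.61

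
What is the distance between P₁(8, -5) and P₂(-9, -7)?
Using the distance formula: d = sqrt((x₂-x₁)² + (y₂-y₁)²)
dx = (-9) - 8 = -17
dy = (-7) - (-5) = -2
d = sqrt((-17)² + (-2)²) = sqrt(289 + 4) = sqrt(293) = 17.12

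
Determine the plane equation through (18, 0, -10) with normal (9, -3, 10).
d = n·P = (9)(18) + (-3)(0) + (10)(-10) = 62
Plane: 9x - 3y + 10z = 62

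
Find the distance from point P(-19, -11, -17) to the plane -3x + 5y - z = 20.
d = |(-3)(-19) + 5(-11) + (-1)(-17) - (20)| / √((-3)² + 5² + (-1)²) = 1/√35 = 0.169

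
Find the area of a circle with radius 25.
Area = pi * r²
Area = pi * 25²
Area = pi * 625
Area = 1963.50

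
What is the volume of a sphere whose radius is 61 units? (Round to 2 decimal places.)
Volume = (4/3) * pi * r³
Volume = (4/3) * pi * 61³
Volume = (4/3) * pi * 226981
Volume = 950775.79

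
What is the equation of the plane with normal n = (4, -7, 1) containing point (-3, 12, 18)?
d = n·P = (4)(-3) + (-7)(12) + (1)(18) = -78
Plane: 4x - 7y + z = -78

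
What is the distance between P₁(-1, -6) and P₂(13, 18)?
Using the distance formula: d = sqrt((x₂-x₁)² + (y₂-y₁)²)
dx = 13 - (-1) = 14
dy = 18 - (-6) = 24
d = sqrt(14² + 24²) = sqrt(196 + 576) = sqrt(772) = 27.78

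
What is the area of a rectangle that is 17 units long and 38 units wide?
Area = length * width
Area = 17 * 38
Area = 646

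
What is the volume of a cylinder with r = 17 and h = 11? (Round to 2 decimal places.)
Volume = pi * r² * h
Volume = pi * 17² * 11
Volume = pi * 289 * 11
Volume = pi * 3179
Volume = 9987.12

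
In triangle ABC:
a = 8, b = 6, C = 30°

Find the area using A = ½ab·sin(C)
A = ½·8·6·sin(30°) = ½·48·0.500000 = 12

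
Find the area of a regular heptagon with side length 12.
For a regular 7-gon with side length s = 12:
Apothem a = s / (2*tan(pi/7)) = 12 / (2*tan(pi/7)) ≈ 12.4591
Perimeter P = 7 * 12 = 84
Area = (1/2) * P * a = (1/2) * 84 * 12.4591 = 523.28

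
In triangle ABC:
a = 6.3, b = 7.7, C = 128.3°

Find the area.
Using A = ½ab·sin(C):
A = ½·6.3·7.7·sin(128.3°) = ½·48.51·0.784776 = 19.03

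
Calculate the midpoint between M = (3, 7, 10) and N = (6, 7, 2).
Midpoint = ((3+6)/2, (7+7)/2, (10+2)/2) = (4.5, 7, 6)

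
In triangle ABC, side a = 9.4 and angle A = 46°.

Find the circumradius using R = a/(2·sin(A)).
R = a/(2·sin(A)) = 9.4/(2·sin(46°))
R = 9.4/(2·0.719340) = 9.4/1.438680 = 6.534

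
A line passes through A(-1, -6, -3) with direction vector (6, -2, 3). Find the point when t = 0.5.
P(0.5) = (-1 + 6(0.5), -6 + (-2)(0.5), -3 + 3(0.5)) = (2, -7, -1.5)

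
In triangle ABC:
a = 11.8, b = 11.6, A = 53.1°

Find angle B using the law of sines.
sin(B)/b = sin(A)/a
sin(B) = b·sin(A)/a = 11.6·sin(53.1°)/11.8 = 0.786131
B = arcsin(0.786131) = 51.83°  (b ≤ a, so B ≤ A and the acute solution is unique)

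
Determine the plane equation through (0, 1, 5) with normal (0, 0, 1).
d = n·P = (0)(0) + (0)(1) + (1)(5) = 5
Plane: z = 5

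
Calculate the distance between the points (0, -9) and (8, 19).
Using the distance formula: d = sqrt((x₂-x₁)² + (y₂-y₁)²)
dx = 8 - 0 = 8
dy = 19 - (-9) = 28
d = sqrt(8² + 28²) = sqrt(64 + 784) = sqrt(848) = 29.12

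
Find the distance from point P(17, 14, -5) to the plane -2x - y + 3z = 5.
d = |(-2)(17) + (-1)(14) + 3(-5) - (5)| / √((-2)² + (-1)² + 3²) = 68/√14 = 18.17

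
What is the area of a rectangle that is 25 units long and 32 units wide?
Area = length * width
Area = 25 * 32
Area = 800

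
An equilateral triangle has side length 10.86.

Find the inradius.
For an equilateral triangle, r = s/(2√3) where s is the side.
r = 10.86/(2√3) = 10.86/3.464102 = 3.135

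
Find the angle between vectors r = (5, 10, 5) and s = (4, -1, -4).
r·s = -10, |r|² = 150, |s|² = 33
cos θ = -10/√4950 ≈ -0.1421
θ ≈ 98.17°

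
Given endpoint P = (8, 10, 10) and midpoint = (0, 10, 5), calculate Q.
Q = (2×0 - 8, 2×10 - 10, 2×5 - 10) = (-8, 10, 0)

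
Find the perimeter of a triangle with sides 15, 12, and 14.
Perimeter = sum of all sides
Perimeter = 15 + 12 + 14
Perimeter = 41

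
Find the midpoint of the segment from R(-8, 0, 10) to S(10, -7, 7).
Midpoint = ((-8+10)/2, (0-7)/2, (10+7)/2) = (1, -3.5, 8.5)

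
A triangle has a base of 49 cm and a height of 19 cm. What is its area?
Area = (1/2) * base * height
Area = (1/2) * 49 * 19
Area = 465.50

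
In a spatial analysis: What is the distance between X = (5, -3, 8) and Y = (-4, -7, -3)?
d = √[(-9)² + (-4)² + (-11)²] = √218 = 14.76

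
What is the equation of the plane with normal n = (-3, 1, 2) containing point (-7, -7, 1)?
d = n·P = (-3)(-7) + (1)(-7) + (2)(1) = 16
Plane: -3x + y + 2z = 16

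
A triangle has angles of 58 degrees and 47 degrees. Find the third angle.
Sum of angles in a triangle = 180 degrees
Third angle = 180 - 58 - 47
Third angle = 75 degrees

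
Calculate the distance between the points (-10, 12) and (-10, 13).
Using the distance formula: d = sqrt((x₂-x₁)² + (y₂-y₁)²)
dx = (-10) - (-10) = 0
dy = 13 - 12 = 1
d = sqrt(0² + 1²) = sqrt(0 + 1) = sqrt(1) = 1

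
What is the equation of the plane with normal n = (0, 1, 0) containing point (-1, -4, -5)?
d = n·P = (0)(-1) + (1)(-4) + (0)(-5) = -4
Plane: y = -4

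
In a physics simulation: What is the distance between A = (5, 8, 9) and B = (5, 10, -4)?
d = √[(0)² + (2)² + (-13)²] = √173 = 13.15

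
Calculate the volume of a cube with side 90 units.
Volume = s³
Volume = 90³
Volume = 729000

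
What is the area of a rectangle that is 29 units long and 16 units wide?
Area = length * width
Area = 29 * 16
Area = 464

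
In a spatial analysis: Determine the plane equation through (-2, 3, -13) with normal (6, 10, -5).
d = n·P = (6)(-2) + (10)(3) + (-5)(-13) = 83
Plane: 6x + 10y - 5z = 83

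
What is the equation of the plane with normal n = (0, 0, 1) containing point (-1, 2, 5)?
d = n·P = (0)(-1) + (0)(2) + (1)(5) = 5
Plane: z = 5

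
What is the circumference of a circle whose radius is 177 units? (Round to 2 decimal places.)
Circumference = 2 * pi * r
Circumference = 2 * pi * 177
Circumference = 1112.12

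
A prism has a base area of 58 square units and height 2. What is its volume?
Volume = base area * height
Volume = 58 * 2
Volume = 116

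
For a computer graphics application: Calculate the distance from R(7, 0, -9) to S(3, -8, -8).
d = √[(-4)² + (-8)² + (1)²] = √81 = 9.0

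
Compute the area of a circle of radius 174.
Area = pi * r²
Area = pi * 174²
Area = pi * 30276
Area = 95114.86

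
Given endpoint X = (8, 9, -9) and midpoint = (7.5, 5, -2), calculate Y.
Y = (2×7.5 - 8, 2×5 - 9, 2×(-2) - (-9)) = (7, 1, 5)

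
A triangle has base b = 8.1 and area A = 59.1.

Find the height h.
A = ½bh  →  h = 2A/b
h = 2·59.1/8.1 = 14.59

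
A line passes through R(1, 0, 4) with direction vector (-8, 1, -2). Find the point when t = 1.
P(1) = (1 + (-8)(1), 0 + 1(1), 4 + (-2)(1)) = (-7, 1, 2)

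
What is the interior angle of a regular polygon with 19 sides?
Interior angle of a regular n-gon = (n-2)*180/n
Interior angle = (19-2)*180/19
Interior angle = 17*180/19
Interior angle = 3060/19
Interior angle = 161.05 degrees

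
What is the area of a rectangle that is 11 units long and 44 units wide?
Area = length * width
Area = 11 * 44
Area = 484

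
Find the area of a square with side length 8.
Area = s²
Area = 8²
Area = 64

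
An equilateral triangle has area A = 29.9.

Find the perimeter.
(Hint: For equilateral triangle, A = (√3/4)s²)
A = (√3/4)s²  →  s² = 4A/√3 = 4·29.9/√3 = 69.0511
s = 8.3097
Perimeter = 3s = 24.93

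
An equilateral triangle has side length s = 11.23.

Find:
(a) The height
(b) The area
(a) Height h = s·√3/2 = 11.23·√3/2 = 9.725
(b) Area = (√3/4)·s² = (√3/4)·11.23² = (√3/4)·126.113 = 54.61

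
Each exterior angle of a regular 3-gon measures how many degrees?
Exterior angle of a regular n-gon = 360/n
Exterior angle = 360/3
Exterior angle = 120 degrees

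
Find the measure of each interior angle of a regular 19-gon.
Interior angle of a regular n-gon = (n-2)*180/n
Interior angle = (19-2)*180/19
Interior angle = 17*180/19
Interior angle = 3060/19
Interior angle = 161.05 degrees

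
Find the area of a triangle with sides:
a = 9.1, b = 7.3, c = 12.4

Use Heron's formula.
s = (a+b+c)/2 = (9.1+7.3+12.4)/2 = 14.4
A = √(s(s-a)(s-b)(s-c)) = √(14.4·5.3·7.1·2)
A = √1083.74 = 32.92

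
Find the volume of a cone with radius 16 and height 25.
Volume = (1/3) * pi * r² * h
Volume = (1/3) * pi * 16² * 25
Volume = (1/3) * pi * 256 * 25
Volume = (1/3) * pi * 6400
Volume = 6702.06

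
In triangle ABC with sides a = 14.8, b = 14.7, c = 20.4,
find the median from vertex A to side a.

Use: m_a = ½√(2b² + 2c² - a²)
m_a = ½√(2·14.7² + 2·20.4² - 14.8²)
m_a = ½√(432.18 + 832.32 - 219.04) = ½√1045.46 = 16.17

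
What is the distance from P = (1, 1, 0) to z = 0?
d = |0(1) + 0(1) + 1(0) - (0)| / √(0² + 0² + 1²) = 0/√1 = 0.0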